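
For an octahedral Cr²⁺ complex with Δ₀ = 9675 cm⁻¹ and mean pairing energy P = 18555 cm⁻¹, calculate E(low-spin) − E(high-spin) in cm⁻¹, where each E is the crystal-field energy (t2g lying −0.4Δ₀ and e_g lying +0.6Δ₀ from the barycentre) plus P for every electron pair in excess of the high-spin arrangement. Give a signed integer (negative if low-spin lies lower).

8880

Group 6 minus oxidation state +2 gives a d⁴ configuration for Cr²⁺.
High-spin: t2g^3 e_g^1, CFSE = -0.6Δ₀ = -5805 cm⁻¹.
Low-spin t2g^4 e_g^0 gives -1.6Δ₀ = -15480 cm⁻¹, but forming 1 extra pair costs 1P = 18555 cm⁻¹, so E(LS) = -15480 + 18555 = 3075 cm⁻¹.
E(LS) − E(HS) = 3075 − (-5805) = 8880 cm⁻¹.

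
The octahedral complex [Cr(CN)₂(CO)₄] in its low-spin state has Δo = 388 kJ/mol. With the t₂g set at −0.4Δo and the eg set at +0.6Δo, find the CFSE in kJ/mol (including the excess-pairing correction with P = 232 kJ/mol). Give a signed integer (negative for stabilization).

-389

Ligand charges: 2×(-1) from CN⁻ and 4×(+0) from CO sum to -2; with overall charge +0, Cr is +2.
Cr sits in group 6; removing 2 electrons leaves Cr²⁺ with 6 − 2 = 4 d electrons.
The d⁴ electrons fill as t₂g⁴ eg⁰.
Orbital CFSE = 4(-0.4) + 0(0.6) = -1.6Δo = -1.6 × 388 = -621 kJ/mol.
Relative to high-spin t₂g³ eg¹ (0 paired), the low-spin configuration has 1 additional pair, contributing +1 × 232 = +232 kJ/mol.
Combining: -621 + 232 = -389 kJ/mol.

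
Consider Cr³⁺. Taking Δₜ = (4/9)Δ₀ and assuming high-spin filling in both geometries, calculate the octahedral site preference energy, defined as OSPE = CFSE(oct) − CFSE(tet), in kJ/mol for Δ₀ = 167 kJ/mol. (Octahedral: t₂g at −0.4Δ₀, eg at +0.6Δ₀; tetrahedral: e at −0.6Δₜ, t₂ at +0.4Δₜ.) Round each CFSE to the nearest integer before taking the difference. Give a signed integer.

Cr³⁺: group 6, so d-count = 6 − 3 = 3.
Octahedral high-spin t2g^3 e_g^0: CFSE = -1.2 × 167 = -200 kJ/mol.
Tetrahedral: e^2 t2^1, CFSE = 2(−0.6) + 1(+0.4) = -0.8Δₜ = -0.8 × (4/9) × 167 = -59 kJ/mol.
Subtracting, OSPE = -200 − (-59) = -141 kJ/mol.

-141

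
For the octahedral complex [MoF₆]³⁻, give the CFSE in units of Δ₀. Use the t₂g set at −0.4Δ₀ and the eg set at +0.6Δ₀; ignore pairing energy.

Each F⁻ contributes -1; 6 × (-1) = -6. With overall charge -3, Mo is in the +3 oxidation state.
Mo sits in group 6; removing 3 electrons leaves Mo³⁺ with 6 − 3 = 3 d electrons.
Configuration: t₂g³ eg⁰.
CFSE = 3(-0.4Δ₀) + 0(0.6Δ₀) = -1.2Δ₀ + 0.0Δ₀ = -1.2Δ₀.

-1.2 Δ₀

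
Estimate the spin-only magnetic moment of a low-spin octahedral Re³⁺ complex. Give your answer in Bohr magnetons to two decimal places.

Re³⁺: group 7, so d-count = 7 − 3 = 4.
Configuration: t2g^4 e_g^0 → 2 unpaired electrons.
μ(spin-only) = √[2(2+2)] = √8 ≈ 2.83 Bohr magnetons.

2.83 Bohr magnetons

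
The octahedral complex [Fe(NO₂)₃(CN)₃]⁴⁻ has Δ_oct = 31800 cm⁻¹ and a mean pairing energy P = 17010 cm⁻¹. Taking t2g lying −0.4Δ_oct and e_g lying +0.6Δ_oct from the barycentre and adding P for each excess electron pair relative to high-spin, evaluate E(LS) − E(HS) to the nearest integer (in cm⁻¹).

-29580

Ligand charges: 3×(-1) from NO₂⁻ and 3×(-1) from CN⁻ sum to -6; with overall charge -4, Fe is +2.
Fe²⁺: group 8, so d-count = 8 − 2 = 6.
High-spin d⁶ fills as t2g^4 e_g^2 with CFSE 4(−0.4) + 2(+0.6) = -0.4Δ_oct = -12720 cm⁻¹.
Low-spin t2g^6 e_g^0 gives -2.4Δ_oct = -76320 cm⁻¹, but forming 2 extra pairs costs 2P = 34020 cm⁻¹, so E(LS) = -76320 + 34020 = -42300 cm⁻¹.
Thus E(LS) − E(HS) = -29580 cm⁻¹.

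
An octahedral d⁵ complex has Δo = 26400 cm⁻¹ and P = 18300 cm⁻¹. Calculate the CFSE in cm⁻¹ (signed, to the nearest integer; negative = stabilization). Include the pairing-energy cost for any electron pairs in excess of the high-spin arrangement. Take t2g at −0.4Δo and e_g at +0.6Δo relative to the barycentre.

Δo > P, so pairing is preferred: the ground state is low-spin.
Configuration: t2g^5 e_g^0.
Orbital CFSE = -2.0Δo = -2.0 × 26400 = -52800 cm⁻¹.
Excess pairs vs high-spin: 2 − 0 = 2; pairing cost = +36600 cm⁻¹.
Net CFSE = -52800 + 36600 = -16200 cm⁻¹.

-16200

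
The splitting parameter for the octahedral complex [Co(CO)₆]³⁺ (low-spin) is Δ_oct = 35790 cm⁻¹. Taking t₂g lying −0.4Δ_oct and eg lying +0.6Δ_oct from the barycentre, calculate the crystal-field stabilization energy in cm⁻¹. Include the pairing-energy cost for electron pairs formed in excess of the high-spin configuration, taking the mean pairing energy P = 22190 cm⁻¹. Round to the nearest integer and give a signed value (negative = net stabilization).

CO is neutral, so the +3 overall charge sits on Co: oxidation state +3.
Group 9 minus oxidation state +3 gives a d⁶ configuration for Co³⁺.
Electron filling gives t₂g⁶ eg⁰.
The orbital stabilization is -2.4Δ_oct = -2.4 × 35790 = -85896 cm⁻¹.
High-spin d⁶ would be t₂g⁴ eg² with 1 pair; low-spin has 3, so 2 excess pairs cost +2P = +44380 cm⁻¹.
Overall CFSE = -85896 + 44380 = -41516 cm⁻¹.

-41516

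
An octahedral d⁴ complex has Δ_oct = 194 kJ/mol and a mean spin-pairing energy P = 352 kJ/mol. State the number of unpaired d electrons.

Δ_oct < P, so pairing is avoided: the ground state is high-spin.
Filling d⁴ accordingly: t2g^3 e_g^1.
Unpaired electrons: 4.

4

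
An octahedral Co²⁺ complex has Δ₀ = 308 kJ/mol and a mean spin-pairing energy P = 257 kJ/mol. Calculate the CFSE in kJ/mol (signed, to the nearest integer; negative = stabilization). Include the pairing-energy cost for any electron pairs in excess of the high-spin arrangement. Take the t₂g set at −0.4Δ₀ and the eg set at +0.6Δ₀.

Co sits in group 9; removing 2 electrons leaves Co²⁺ with 9 − 2 = 7 d electrons.
Here Δ₀ > P (308 > 257), so the low-spin state is favoured.
Filling d⁷ accordingly: t₂g⁶ eg¹.
Orbital CFSE = -1.8Δ₀ = -1.8 × 308 = -554 kJ/mol.
Excess pairs vs high-spin: 3 − 2 = 1; pairing cost = +257 kJ/mol.
Net CFSE = -554 + 257 = -297 kJ/mol.

-297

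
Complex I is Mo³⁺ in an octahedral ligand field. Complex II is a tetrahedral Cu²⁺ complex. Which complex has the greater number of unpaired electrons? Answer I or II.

I

I: Group 6 minus oxidation state +3 gives a d³ configuration for Mo³⁺; t₂g³ eg⁰ → 3 unpaired.
II: Cu sits in group 11; removing 2 electrons leaves Cu²⁺ with 11 − 2 = 9 d electrons; Tetrahedral fields are weak (Δₜ ≈ 4/9 Δₒ), so electrons fill high-spin; e⁴ t₂⁵ → 1 unpaired.
So I has more unpaired electrons.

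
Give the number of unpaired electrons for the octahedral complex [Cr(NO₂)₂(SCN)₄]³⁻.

Ligand charges: 2×(-1) from NO₂⁻ and 4×(-1) from SCN⁻ sum to -6; with overall charge -3, Cr is +3.
Cr³⁺: group 6, so d-count = 6 − 3 = 3.
Configuration: t2g^3 e_g^0, giving 3 unpaired electrons.

3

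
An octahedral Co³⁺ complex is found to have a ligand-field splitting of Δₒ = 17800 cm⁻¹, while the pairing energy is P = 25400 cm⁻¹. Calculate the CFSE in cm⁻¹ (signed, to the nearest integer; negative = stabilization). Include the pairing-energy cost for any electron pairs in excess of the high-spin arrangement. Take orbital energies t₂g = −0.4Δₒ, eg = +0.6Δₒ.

Co sits in group 9; removing 3 electrons leaves Co³⁺ with 9 − 3 = 6 d electrons.
Here Δₒ < P (17800 < 25400), so the high-spin state is favoured.
Configuration: t₂g⁴ eg².
Orbital CFSE = -0.4Δₒ = -0.4 × 17800 = -7120 cm⁻¹.
High-spin has no excess pairs, so no pairing correction applies.

-7120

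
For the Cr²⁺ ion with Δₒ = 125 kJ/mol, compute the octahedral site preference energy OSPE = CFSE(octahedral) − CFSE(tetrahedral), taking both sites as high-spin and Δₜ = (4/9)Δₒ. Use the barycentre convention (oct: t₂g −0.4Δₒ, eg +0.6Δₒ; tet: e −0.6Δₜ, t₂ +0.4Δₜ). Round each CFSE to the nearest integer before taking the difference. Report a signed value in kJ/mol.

-53

Group 6 minus oxidation state +2 gives a d⁴ configuration for Cr²⁺.
Octahedral (high-spin): t₂g³ eg¹, CFSE = 3(−0.4) + 1(+0.6) = -0.6Δₒ = -0.6 × 125 = -75 kJ/mol.
Tetrahedral: e² t₂², CFSE = 2(−0.6) + 2(+0.4) = -0.4Δₜ = -0.4 × (4/9) × 125 = -22 kJ/mol.
OSPE = -75 − (-22) = -53 kJ/mol.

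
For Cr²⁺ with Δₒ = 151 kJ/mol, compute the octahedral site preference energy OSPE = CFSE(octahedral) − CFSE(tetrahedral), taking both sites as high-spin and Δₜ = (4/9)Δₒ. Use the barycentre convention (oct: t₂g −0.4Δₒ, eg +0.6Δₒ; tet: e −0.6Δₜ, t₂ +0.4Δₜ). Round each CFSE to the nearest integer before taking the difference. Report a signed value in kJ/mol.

Group 6 minus oxidation state +2 gives a d⁴ configuration for Cr²⁺.
Octahedral (high-spin): t₂g³ eg¹, CFSE = 3(−0.4) + 1(+0.6) = -0.6Δₒ = -0.6 × 151 = -91 kJ/mol.
Tetrahedral e² t₂² gives -0.4Δₜ = -0.4 × (4/9) × 151 = -27 kJ/mol.
OSPE = CFSE(oct) − CFSE(tet) = -91 − (-27) = -64 kJ/mol.

-64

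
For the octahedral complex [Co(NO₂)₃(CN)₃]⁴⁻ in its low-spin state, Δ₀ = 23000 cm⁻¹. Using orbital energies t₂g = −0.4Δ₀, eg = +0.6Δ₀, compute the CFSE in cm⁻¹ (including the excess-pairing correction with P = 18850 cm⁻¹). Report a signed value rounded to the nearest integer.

Ligand charges: 3×(-1) from NO₂⁻ and 3×(-1) from CN⁻ sum to -6; with overall charge -4, Co is +2.
Co is in group 9, so Co²⁺ is d⁷ (9 − 2 = 7).
Electron filling gives t₂g⁶ eg¹.
CFSE(orbital) = 6×(-0.4Δ₀) + 1×(0.6Δ₀) = -1.8Δ₀; with Δ₀ = 23000 cm⁻¹ that is -41400 cm⁻¹.
Pairing penalty: 3 pairs vs 2 in the high-spin reference → 1 extra × P = 18850 cm⁻¹.
Combining: -41400 + 18850 = -22550 cm⁻¹.

-22550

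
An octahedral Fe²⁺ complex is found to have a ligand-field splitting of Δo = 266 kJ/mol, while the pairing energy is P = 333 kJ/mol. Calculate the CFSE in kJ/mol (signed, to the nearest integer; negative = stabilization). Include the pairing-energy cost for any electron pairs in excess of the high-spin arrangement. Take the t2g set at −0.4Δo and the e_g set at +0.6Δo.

-106

Fe is in group 8, so Fe²⁺ is d⁶ (8 − 2 = 6).
Since Δo = 266 kJ/mol < P = 333 kJ/mol, the complex adopts the high-spin configuration.
Filling d⁶ accordingly: t2g^4 e_g^2.
Orbital CFSE = -0.4Δo = -0.4 × 266 = -106 kJ/mol.
High-spin has no excess pairs, so no pairing correction applies.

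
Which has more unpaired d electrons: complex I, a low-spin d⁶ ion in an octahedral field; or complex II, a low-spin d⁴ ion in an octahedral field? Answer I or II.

I: t₂g⁶ eg⁰ → 0 unpaired.
II: t₂g⁴ eg⁰ → 2 unpaired.
So II has more unpaired electrons.

II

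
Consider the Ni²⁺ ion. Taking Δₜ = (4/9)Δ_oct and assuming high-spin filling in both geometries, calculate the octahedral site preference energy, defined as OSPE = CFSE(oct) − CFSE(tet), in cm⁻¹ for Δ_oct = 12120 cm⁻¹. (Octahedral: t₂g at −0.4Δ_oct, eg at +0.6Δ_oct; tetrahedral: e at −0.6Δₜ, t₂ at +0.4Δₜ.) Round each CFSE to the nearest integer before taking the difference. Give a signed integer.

-10235

Ni²⁺: group 10, so d-count = 10 − 2 = 8.
Octahedral high-spin t2g^6 e_g^2: CFSE = -1.2 × 12120 = -14544 cm⁻¹.
Tetrahedral e^4 t2^4 gives -0.8Δₜ = -0.8 × (4/9) × 12120 = -4309 cm⁻¹.
OSPE = CFSE(oct) − CFSE(tet) = -14544 − (-4309) = -10235 cm⁻¹.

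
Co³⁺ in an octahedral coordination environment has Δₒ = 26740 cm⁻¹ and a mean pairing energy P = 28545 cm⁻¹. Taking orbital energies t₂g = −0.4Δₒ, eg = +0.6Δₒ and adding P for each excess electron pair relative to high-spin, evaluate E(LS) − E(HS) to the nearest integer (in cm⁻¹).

Co³⁺: group 9, so d-count = 9 − 3 = 6.
High-spin d⁶ fills as t₂g⁴ eg² with CFSE 4(−0.4) + 2(+0.6) = -0.4Δₒ = -10696 cm⁻¹.
For low-spin the configuration is t₂g⁶ eg⁰: orbital energy -2.4 × 26740 = -64176 cm⁻¹, and 2 additional pairs relative to high-spin add 57090 cm⁻¹, giving -7086 cm⁻¹.
The difference is -7086 − (-10696) = 3610 cm⁻¹, so high-spin lies lower.

3610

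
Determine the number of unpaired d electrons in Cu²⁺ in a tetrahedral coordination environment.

Cu sits in group 11; removing 2 electrons leaves Cu²⁺ with 11 − 2 = 9 d electrons.
Tetrahedral fields are weak (Δₜ ≈ 4/9 Δₒ), so electrons fill high-spin.
Configuration: e⁴ t₂⁵, giving 1 unpaired electron.

1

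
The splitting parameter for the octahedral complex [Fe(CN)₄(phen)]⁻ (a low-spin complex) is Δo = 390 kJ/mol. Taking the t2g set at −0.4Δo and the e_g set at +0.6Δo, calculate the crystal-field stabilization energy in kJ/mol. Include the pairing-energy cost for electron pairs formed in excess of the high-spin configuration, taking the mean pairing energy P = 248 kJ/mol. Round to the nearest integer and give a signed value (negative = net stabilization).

Ligand charges: 4×(-1) from CN⁻ and 1×(+0) from phen sum to -4; with overall charge -1, Fe is +3.
Fe³⁺: group 8, so d-count = 8 − 3 = 5.
Electron filling gives t2g^5 e_g^0.
The orbital stabilization is -2.0Δo = -2.0 × 390 = -780 kJ/mol.
Relative to high-spin t2g^3 e_g^2 (0 paired), the low-spin configuration has 2 additional pairs, contributing +2 × 248 = +496 kJ/mol.
Overall CFSE = -780 + 496 = -284 kJ/mol.

-284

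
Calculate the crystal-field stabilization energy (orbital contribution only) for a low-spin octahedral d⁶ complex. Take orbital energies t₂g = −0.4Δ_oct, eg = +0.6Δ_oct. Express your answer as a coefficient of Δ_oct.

-2.4 Δ_oct

Configuration: t₂g⁶ eg⁰.
CFSE = 6(-0.4Δ_oct) + 0(0.6Δ_oct) = -2.4Δ_oct + 0.0Δ_oct = -2.4Δ_oct.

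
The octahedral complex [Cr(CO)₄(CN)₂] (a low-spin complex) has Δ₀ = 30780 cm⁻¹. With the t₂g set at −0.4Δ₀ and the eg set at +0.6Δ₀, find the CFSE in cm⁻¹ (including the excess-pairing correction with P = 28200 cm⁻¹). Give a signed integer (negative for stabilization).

-21048

Ligand charges: 4×(+0) from CO and 2×(-1) from CN⁻ sum to -2; with overall charge +0, Cr is +2.
Cr²⁺: group 6, so d-count = 6 − 2 = 4.
The d⁴ electrons fill as t₂g⁴ eg⁰.
The orbital stabilization is -1.6Δ₀ = -1.6 × 30780 = -49248 cm⁻¹.
High-spin d⁴ would be t₂g³ eg¹ with 0 pairs; low-spin has 1, so 1 excess pair costs +1P = +28200 cm⁻¹.
Combining: -49248 + 28200 = -21048 cm⁻¹.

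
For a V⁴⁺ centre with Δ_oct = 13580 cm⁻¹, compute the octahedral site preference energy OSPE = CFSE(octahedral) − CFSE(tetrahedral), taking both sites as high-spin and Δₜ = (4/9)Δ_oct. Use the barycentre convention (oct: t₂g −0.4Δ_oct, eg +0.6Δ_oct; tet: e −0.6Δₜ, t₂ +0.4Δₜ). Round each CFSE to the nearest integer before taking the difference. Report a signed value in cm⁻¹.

-1811

V is in group 5, so V⁴⁺ is d¹ (5 − 4 = 1).
Octahedral high-spin t2g^1 e_g^0: CFSE = -0.4 × 13580 = -5432 cm⁻¹.
Tetrahedral: e^1 t2^0, CFSE = 1(−0.6) + 0(+0.4) = -0.6Δₜ = -0.6 × (4/9) × 13580 = -3621 cm⁻¹.
OSPE = -5432 − (-3621) = -1811 cm⁻¹.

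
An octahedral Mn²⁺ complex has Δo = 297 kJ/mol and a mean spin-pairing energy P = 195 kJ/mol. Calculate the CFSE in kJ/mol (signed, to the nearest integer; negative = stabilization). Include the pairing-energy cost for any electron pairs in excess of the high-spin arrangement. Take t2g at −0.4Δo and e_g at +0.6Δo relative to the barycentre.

Mn is in group 7, so Mn²⁺ is d⁵ (7 − 2 = 5).
Since Δo = 297 kJ/mol > P = 195 kJ/mol, the complex adopts the low-spin configuration.
Filling d⁵ accordingly: t2g^5 e_g^0.
Orbital CFSE = -2.0Δo = -2.0 × 297 = -594 kJ/mol.
Excess pairs vs high-spin: 2 − 0 = 2; pairing cost = +390 kJ/mol.
Net CFSE = -594 + 390 = -204 kJ/mol.

-204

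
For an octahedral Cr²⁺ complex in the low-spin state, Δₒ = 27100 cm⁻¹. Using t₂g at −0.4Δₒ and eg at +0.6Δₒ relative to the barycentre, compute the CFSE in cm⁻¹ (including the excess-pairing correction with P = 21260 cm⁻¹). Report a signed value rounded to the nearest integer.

-22100

Group 6 minus oxidation state +2 gives a d⁴ configuration for Cr²⁺.
Electron filling gives t₂g⁴ eg⁰.
Orbital CFSE = 4(-0.4) + 0(0.6) = -1.6Δₒ = -1.6 × 27100 = -43360 cm⁻¹.
High-spin d⁴ would be t₂g³ eg¹ with 0 pairs; low-spin has 1, so 1 excess pair costs +1P = +21260 cm⁻¹.
Net CFSE = -43360 + 21260 = -22100 cm⁻¹.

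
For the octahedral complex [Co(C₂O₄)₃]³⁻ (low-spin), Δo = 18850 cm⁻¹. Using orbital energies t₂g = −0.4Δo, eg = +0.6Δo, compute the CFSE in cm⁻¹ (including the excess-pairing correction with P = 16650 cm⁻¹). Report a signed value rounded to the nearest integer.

-11940

Each C₂O₄²⁻ contributes -2; 3 × (-2) = -6. With overall charge -3, Co is in the +3 oxidation state.
Co is in group 9, so Co³⁺ is d⁶ (9 − 3 = 6).
The d⁶ electrons fill as t₂g⁶ eg⁰.
Orbital CFSE = 6(-0.4) + 0(0.6) = -2.4Δo = -2.4 × 18850 = -45240 cm⁻¹.
Pairing penalty: 3 pairs vs 1 in the high-spin reference → 2 extra × P = 33300 cm⁻¹.
Combining: -45240 + 33300 = -11940 cm⁻¹.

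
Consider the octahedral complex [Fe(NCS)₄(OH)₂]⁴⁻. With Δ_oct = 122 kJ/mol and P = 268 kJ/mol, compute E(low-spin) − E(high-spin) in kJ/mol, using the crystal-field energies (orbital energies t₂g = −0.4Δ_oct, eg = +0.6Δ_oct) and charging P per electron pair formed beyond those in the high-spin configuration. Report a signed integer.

292

Ligand charges: 4×(-1) from NCS⁻ and 2×(-1) from OH⁻ sum to -6; with overall charge -4, Fe is +2.
Fe²⁺: group 8, so d-count = 8 − 2 = 6.
High-spin: t₂g⁴ eg², CFSE = -0.4Δ_oct = -49 kJ/mol.
Low-spin: t₂g⁶ eg⁰, orbital CFSE = -2.4Δ_oct = -293 kJ/mol; plus 2 excess pairs × P = +536 kJ/mol; total 243 kJ/mol.
E(LS) − E(HS) = 243 − (-49) = 292 kJ/mol.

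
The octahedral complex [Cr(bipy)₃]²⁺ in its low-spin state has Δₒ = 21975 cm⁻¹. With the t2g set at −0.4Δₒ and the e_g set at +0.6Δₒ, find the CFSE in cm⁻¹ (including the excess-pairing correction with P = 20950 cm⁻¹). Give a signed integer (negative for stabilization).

-14210

bipy is neutral, so the +2 overall charge sits on Cr: oxidation state +2.
Cr is in group 6, so Cr²⁺ is d⁴ (6 − 2 = 4).
The d⁴ electrons fill as t2g^4 e_g^0.
Orbital CFSE = 4(-0.4) + 0(0.6) = -1.6Δₒ = -1.6 × 21975 = -35160 cm⁻¹.
High-spin d⁴ would be t2g^3 e_g^1 with 0 pairs; low-spin has 1, so 1 excess pair costs +1P = +20950 cm⁻¹.
Overall CFSE = -35160 + 20950 = -14210 cm⁻¹.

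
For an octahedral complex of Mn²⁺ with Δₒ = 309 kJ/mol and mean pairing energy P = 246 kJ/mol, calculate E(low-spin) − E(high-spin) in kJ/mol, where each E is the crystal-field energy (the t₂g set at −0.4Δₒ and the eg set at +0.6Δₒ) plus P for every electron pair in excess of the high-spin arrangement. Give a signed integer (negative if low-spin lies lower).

Mn²⁺: group 7, so d-count = 7 − 2 = 5.
In the high-spin limit (t₂g³ eg²) the orbital term is 0.0Δₒ = 0 kJ/mol, with no excess pairing.
Low-spin: t₂g⁵ eg⁰, orbital CFSE = -2.0Δₒ = -618 kJ/mol; plus 2 excess pairs × P = +492 kJ/mol; total -126 kJ/mol.
E(LS) − E(HS) = -126 − (0) = -126 kJ/mol.

-126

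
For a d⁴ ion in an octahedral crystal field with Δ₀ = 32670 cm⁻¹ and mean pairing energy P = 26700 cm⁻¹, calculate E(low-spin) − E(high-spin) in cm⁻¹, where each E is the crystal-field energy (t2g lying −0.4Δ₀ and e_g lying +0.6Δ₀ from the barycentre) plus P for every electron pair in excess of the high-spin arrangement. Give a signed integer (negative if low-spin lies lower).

-5970

High-spin d⁴ fills as t2g^3 e_g^1 with CFSE 3(−0.4) + 1(+0.6) = -0.6Δ₀ = -19602 cm⁻¹.
Low-spin: t2g^4 e_g^0, orbital CFSE = -1.6Δ₀ = -52272 cm⁻¹; plus 1 excess pair × P = +26700 cm⁻¹; total -25572 cm⁻¹.
The difference is -25572 − (-19602) = -5970 cm⁻¹, so low-spin lies lower.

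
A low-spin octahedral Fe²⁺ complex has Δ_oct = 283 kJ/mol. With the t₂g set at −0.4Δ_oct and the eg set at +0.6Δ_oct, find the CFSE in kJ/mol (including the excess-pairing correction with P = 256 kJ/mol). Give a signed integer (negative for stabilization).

-167

Fe²⁺: group 8, so d-count = 8 − 2 = 6.
Configuration: t₂g⁶ eg⁰.
The orbital stabilization is -2.4Δ_oct = -2.4 × 283 = -679 kJ/mol.
Relative to high-spin t₂g⁴ eg² (1 paired), the low-spin configuration has 2 additional pairs, contributing +2 × 256 = +512 kJ/mol.
Overall CFSE = -679 + 512 = -167 kJ/mol.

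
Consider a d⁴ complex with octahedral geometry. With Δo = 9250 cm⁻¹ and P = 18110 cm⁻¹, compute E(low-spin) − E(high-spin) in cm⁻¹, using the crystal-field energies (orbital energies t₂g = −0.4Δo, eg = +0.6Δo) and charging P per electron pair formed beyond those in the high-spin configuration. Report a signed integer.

In the high-spin limit (t₂g³ eg¹) the orbital term is -0.6Δo = -5550 cm⁻¹, with no excess pairing.
Low-spin t₂g⁴ eg⁰ gives -1.6Δo = -14800 cm⁻¹, but forming 1 extra pair costs 1P = 18110 cm⁻¹, so E(LS) = -14800 + 18110 = 3310 cm⁻¹.
E(LS) − E(HS) = 3310 − (-5550) = 8860 cm⁻¹.

8860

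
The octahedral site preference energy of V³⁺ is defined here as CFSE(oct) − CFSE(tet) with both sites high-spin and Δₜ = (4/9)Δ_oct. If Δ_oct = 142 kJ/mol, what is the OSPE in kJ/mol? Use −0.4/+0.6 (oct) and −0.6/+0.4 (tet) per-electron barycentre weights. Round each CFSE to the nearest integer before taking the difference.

-38

V sits in group 5; removing 3 electrons leaves V³⁺ with 5 − 3 = 2 d electrons.
Octahedral (high-spin): t₂g² eg⁰, CFSE = 2(−0.4) + 0(+0.6) = -0.8Δ_oct = -0.8 × 142 = -114 kJ/mol.
Tetrahedral e² t₂⁰ gives -1.2Δₜ = -1.2 × (4/9) × 142 = -76 kJ/mol.
OSPE = -114 − (-76) = -38 kJ/mol.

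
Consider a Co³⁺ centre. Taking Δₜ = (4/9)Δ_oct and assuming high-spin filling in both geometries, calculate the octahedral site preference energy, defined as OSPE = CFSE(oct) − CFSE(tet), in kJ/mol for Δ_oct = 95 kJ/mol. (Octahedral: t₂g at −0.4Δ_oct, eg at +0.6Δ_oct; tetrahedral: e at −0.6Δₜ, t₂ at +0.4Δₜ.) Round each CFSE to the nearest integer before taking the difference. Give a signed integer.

Co³⁺: group 9, so d-count = 9 − 3 = 6.
In an octahedral site d⁶ (HS) is t2g^4 e_g^2, giving CFSE(oct) = -0.4Δ_oct = -38 kJ/mol.
Tetrahedral: e^3 t2^3, CFSE = 3(−0.6) + 3(+0.4) = -0.6Δₜ = -0.6 × (4/9) × 95 = -25 kJ/mol.
Subtracting, OSPE = -38 − (-25) = -13 kJ/mol.

-13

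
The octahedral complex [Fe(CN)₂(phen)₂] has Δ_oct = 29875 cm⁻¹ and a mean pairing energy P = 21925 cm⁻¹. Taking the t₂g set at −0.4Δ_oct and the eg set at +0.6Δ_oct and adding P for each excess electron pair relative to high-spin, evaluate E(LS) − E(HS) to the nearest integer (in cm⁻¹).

-15900

Ligand charges: 2×(-1) from CN⁻ and 2×(+0) from phen sum to -2; with overall charge +0, Fe is +2.
Fe²⁺: group 8, so d-count = 8 − 2 = 6.
In the high-spin limit (t₂g⁴ eg²) the orbital term is -0.4Δ_oct = -11950 cm⁻¹, with no excess pairing.
Low-spin t₂g⁶ eg⁰ gives -2.4Δ_oct = -71700 cm⁻¹, but forming 2 extra pairs costs 2P = 43850 cm⁻¹, so E(LS) = -71700 + 43850 = -27850 cm⁻¹.
E(LS) − E(HS) = -27850 − (-11950) = -15900 cm⁻¹.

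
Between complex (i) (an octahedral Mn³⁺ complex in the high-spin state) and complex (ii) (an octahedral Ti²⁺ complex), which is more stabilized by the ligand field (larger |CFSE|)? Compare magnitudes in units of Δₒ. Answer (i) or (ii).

(ii)

(i): Mn sits in group 7; removing 3 electrons leaves Mn³⁺ with 7 − 3 = 4 d electrons; t2g^3 e_g^1, CFSE = -0.6Δₒ.
(ii): Group 4 minus oxidation state +2 gives a d² configuration for Ti²⁺; t2g^2 e_g^0, CFSE = -0.8Δₒ.
So (ii) has the larger |CFSE|.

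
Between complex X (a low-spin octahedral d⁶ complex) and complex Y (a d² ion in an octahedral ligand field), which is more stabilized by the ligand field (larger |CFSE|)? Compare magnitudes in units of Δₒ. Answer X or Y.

X: t₂g⁶ eg⁰, CFSE = -2.4Δₒ.
Y: t₂g² eg⁰, CFSE = -0.8Δₒ.
So X has the larger |CFSE|.

X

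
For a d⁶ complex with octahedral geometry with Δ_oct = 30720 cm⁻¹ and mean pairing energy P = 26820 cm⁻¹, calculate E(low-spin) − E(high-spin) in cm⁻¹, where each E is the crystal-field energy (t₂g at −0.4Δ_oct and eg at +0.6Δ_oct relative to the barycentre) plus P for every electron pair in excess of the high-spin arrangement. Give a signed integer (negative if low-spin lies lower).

High-spin d⁶ fills as t₂g⁴ eg² with CFSE 4(−0.4) + 2(+0.6) = -0.4Δ_oct = -12288 cm⁻¹.
Low-spin: t₂g⁶ eg⁰, orbital CFSE = -2.4Δ_oct = -73728 cm⁻¹; plus 2 excess pairs × P = +53640 cm⁻¹; total -20088 cm⁻¹.
E(LS) − E(HS) = -20088 − (-12288) = -7800 cm⁻¹.

-7800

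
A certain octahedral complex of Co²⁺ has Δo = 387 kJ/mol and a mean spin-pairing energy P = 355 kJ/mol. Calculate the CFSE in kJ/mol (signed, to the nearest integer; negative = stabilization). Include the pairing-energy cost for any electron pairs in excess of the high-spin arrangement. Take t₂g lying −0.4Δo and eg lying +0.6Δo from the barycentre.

-342

Co is in group 9, so Co²⁺ is d⁷ (9 − 2 = 7).
Here Δo > P (387 > 355), so the low-spin state is favoured.
Configuration: t₂g⁶ eg¹.
Orbital CFSE = -1.8Δo = -1.8 × 387 = -697 kJ/mol.
Excess pairs vs high-spin: 3 − 2 = 1; pairing cost = +355 kJ/mol.
Net CFSE = -697 + 355 = -342 kJ/mol.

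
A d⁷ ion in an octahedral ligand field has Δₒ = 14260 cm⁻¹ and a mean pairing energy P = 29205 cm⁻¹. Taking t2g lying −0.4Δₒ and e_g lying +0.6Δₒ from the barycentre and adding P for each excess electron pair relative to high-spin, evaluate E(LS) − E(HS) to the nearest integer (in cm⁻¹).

14945

In the high-spin limit (t2g^5 e_g^2) the orbital term is -0.8Δₒ = -11408 cm⁻¹, with no excess pairing.
Low-spin: t2g^6 e_g^1, orbital CFSE = -1.8Δₒ = -25668 cm⁻¹; plus 1 excess pair × P = +29205 cm⁻¹; total 3537 cm⁻¹.
The difference is 3537 − (-11408) = 14945 cm⁻¹, so high-spin lies lower.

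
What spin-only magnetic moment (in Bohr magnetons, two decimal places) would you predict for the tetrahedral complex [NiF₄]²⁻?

Each F⁻ contributes -1; 4 × (-1) = -4. With overall charge -2, Ni is in the +2 oxidation state.
Ni²⁺: group 10, so d-count = 10 − 2 = 8.
Tetrahedral splitting is small, so the complex is high-spin.
Configuration: e^4 t2^4 → 2 unpaired electrons.
μ(spin-only) = √[2(2+2)] = √8 ≈ 2.83 Bohr magnetons.

2.83 Bohr magnetons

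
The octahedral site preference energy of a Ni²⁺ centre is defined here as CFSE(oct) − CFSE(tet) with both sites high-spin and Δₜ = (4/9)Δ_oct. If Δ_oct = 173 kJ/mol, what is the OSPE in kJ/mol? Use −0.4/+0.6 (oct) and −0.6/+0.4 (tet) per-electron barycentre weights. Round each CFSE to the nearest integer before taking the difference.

-146

Ni²⁺: group 10, so d-count = 10 − 2 = 8.
Octahedral high-spin t2g^6 e_g^2: CFSE = -1.2 × 173 = -208 kJ/mol.
Tetrahedral: e^4 t2^4, CFSE = 4(−0.6) + 4(+0.4) = -0.8Δₜ = -0.8 × (4/9) × 173 = -62 kJ/mol.
Subtracting, OSPE = -208 − (-62) = -146 kJ/mol.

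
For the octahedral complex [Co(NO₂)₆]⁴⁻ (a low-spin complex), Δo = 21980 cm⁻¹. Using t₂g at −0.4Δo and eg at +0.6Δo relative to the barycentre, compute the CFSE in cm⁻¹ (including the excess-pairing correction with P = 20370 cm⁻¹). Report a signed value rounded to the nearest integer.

Each NO₂⁻ contributes -1; 6 × (-1) = -6. With overall charge -4, Co is in the +2 oxidation state.
Co is in group 9, so Co²⁺ is d⁷ (9 − 2 = 7).
Configuration: t₂g⁶ eg¹.
The orbital stabilization is -1.8Δo = -1.8 × 21980 = -39564 cm⁻¹.
Relative to high-spin t₂g⁵ eg² (2 paired), the low-spin configuration has 1 additional pair, contributing +1 × 20370 = +20370 cm⁻¹.
Combining: -39564 + 20370 = -19194 cm⁻¹.

-19194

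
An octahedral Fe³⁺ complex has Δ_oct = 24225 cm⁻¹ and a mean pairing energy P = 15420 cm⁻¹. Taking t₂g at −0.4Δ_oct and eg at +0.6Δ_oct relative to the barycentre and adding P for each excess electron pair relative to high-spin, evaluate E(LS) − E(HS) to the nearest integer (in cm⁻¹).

Group 8 minus oxidation state +3 gives a d⁵ configuration for Fe³⁺.
High-spin d⁵ fills as t₂g³ eg² with CFSE 3(−0.4) + 2(+0.6) = 0.0Δ_oct = 0 cm⁻¹.
Low-spin t₂g⁵ eg⁰ gives -2.0Δ_oct = -48450 cm⁻¹, but forming 2 extra pairs costs 2P = 30840 cm⁻¹, so E(LS) = -48450 + 30840 = -17610 cm⁻¹.
Thus E(LS) − E(HS) = -17610 cm⁻¹.

-17610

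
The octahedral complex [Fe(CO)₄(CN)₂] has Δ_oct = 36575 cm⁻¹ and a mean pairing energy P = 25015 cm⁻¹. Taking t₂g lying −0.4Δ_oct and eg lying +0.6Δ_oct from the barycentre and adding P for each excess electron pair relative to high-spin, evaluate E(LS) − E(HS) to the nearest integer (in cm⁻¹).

Ligand charges: 4×(+0) from CO and 2×(-1) from CN⁻ sum to -2; with overall charge +0, Fe is +2.
Group 8 minus oxidation state +2 gives a d⁶ configuration for Fe²⁺.
High-spin d⁶ fills as t₂g⁴ eg² with CFSE 4(−0.4) + 2(+0.6) = -0.4Δ_oct = -14630 cm⁻¹.
Low-spin: t₂g⁶ eg⁰, orbital CFSE = -2.4Δ_oct = -87780 cm⁻¹; plus 2 excess pairs × P = +50030 cm⁻¹; total -37750 cm⁻¹.
The difference is -37750 − (-14630) = -23120 cm⁻¹, so low-spin lies lower.

-23120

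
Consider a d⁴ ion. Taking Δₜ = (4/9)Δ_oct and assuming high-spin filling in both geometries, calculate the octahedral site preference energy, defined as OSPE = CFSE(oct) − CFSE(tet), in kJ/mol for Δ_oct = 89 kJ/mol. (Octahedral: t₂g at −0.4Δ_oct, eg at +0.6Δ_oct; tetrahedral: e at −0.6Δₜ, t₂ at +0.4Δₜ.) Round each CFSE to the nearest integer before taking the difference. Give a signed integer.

-37

Octahedral high-spin t2g^3 e_g^1: CFSE = -0.6 × 89 = -53 kJ/mol.
Tetrahedral: e^2 t2^2, CFSE = 2(−0.6) + 2(+0.4) = -0.4Δₜ = -0.4 × (4/9) × 89 = -16 kJ/mol.
Subtracting, OSPE = -53 − (-16) = -37 kJ/mol.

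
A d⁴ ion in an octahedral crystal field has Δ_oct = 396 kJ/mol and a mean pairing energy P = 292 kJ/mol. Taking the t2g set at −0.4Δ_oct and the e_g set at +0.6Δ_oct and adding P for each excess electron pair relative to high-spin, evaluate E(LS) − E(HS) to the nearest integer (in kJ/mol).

-104

High-spin: t2g^3 e_g^1, CFSE = -0.6Δ_oct = -238 kJ/mol.
Low-spin: t2g^4 e_g^0, orbital CFSE = -1.6Δ_oct = -634 kJ/mol; plus 1 excess pair × P = +292 kJ/mol; total -342 kJ/mol.
Thus E(LS) − E(HS) = -104 kJ/mol.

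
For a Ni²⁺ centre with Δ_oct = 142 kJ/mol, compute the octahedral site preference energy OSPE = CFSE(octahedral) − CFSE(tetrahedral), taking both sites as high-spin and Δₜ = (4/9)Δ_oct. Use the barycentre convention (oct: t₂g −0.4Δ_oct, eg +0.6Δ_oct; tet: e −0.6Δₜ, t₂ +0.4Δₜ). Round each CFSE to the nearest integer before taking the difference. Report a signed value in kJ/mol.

-120

Group 10 minus oxidation state +2 gives a d⁸ configuration for Ni²⁺.
Octahedral high-spin t2g^6 e_g^2: CFSE = -1.2 × 142 = -170 kJ/mol.
Tetrahedral e^4 t2^4 gives -0.8Δₜ = -0.8 × (4/9) × 142 = -50 kJ/mol.
OSPE = CFSE(oct) − CFSE(tet) = -170 − (-50) = -120 kJ/mol.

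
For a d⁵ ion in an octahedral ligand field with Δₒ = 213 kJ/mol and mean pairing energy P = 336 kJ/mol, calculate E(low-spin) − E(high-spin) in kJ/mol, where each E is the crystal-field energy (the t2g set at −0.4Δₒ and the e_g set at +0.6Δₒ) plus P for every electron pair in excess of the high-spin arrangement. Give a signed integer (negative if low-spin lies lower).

246

High-spin d⁵ fills as t2g^3 e_g^2 with CFSE 3(−0.4) + 2(+0.6) = 0.0Δₒ = 0 kJ/mol.
Low-spin: t2g^5 e_g^0, orbital CFSE = -2.0Δₒ = -426 kJ/mol; plus 2 excess pairs × P = +672 kJ/mol; total 246 kJ/mol.
Thus E(LS) − E(HS) = 246 kJ/mol.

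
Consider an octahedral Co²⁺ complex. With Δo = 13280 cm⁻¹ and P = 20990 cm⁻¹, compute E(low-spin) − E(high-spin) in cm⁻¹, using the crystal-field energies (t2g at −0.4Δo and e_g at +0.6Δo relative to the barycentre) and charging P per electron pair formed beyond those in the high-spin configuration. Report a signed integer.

Co sits in group 9; removing 2 electrons leaves Co²⁺ with 9 − 2 = 7 d electrons.
High-spin d⁷ fills as t2g^5 e_g^2 with CFSE 5(−0.4) + 2(+0.6) = -0.8Δo = -10624 cm⁻¹.
Low-spin t2g^6 e_g^1 gives -1.8Δo = -23904 cm⁻¹, but forming 1 extra pair costs 1P = 20990 cm⁻¹, so E(LS) = -23904 + 20990 = -2914 cm⁻¹.
E(LS) − E(HS) = -2914 − (-10624) = 7710 cm⁻¹.

7710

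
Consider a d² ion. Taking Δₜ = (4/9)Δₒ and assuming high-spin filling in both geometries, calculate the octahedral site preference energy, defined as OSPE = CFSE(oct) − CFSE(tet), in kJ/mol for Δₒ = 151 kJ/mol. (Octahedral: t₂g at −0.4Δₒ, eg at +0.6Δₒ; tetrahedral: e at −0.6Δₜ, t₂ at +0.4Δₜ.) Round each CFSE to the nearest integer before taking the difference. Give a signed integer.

-40

Octahedral (high-spin): t₂g² eg⁰, CFSE = 2(−0.4) + 0(+0.6) = -0.8Δₒ = -0.8 × 151 = -121 kJ/mol.
Tetrahedral e² t₂⁰ gives -1.2Δₜ = -1.2 × (4/9) × 151 = -81 kJ/mol.
OSPE = CFSE(oct) − CFSE(tet) = -121 − (-81) = -40 kJ/mol.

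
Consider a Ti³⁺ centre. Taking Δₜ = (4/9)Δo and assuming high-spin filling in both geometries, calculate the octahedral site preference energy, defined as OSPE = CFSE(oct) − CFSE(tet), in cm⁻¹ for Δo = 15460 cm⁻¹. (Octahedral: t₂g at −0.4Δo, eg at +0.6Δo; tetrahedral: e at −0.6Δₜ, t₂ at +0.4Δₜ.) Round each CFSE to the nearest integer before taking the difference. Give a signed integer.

-2061

Group 4 minus oxidation state +3 gives a d¹ configuration for Ti³⁺.
In an octahedral site d¹ (HS) is t₂g¹ eg⁰, giving CFSE(oct) = -0.4Δo = -6184 cm⁻¹.
In a tetrahedral site the filling is e¹ t₂⁰: CFSE(tet) = -0.6Δₜ = -0.6 × (4/9)(15460) = -4123 cm⁻¹.
OSPE = -6184 − (-4123) = -2061 cm⁻¹.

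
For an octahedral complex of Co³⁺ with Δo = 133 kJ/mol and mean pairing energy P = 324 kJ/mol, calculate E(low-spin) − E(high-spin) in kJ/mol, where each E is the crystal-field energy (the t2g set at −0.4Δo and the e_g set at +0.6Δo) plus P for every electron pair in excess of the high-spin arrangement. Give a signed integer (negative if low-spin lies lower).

382

Co sits in group 9; removing 3 electrons leaves Co³⁺ with 9 − 3 = 6 d electrons.
High-spin: t2g^4 e_g^2, CFSE = -0.4Δo = -53 kJ/mol.
For low-spin the configuration is t2g^6 e_g^0: orbital energy -2.4 × 133 = -319 kJ/mol, and 2 additional pairs relative to high-spin add 648 kJ/mol, giving 329 kJ/mol.
E(LS) − E(HS) = 329 − (-53) = 382 kJ/mol.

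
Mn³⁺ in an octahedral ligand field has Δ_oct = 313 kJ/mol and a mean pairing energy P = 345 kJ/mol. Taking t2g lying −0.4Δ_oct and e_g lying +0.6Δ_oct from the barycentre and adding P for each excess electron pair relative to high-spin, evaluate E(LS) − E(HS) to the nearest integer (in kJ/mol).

Group 7 minus oxidation state +3 gives a d⁴ configuration for Mn³⁺.
High-spin: t2g^3 e_g^1, CFSE = -0.6Δ_oct = -188 kJ/mol.
For low-spin the configuration is t2g^4 e_g^0: orbital energy -1.6 × 313 = -501 kJ/mol, and 1 additional pair relative to high-spin adds 345 kJ/mol, giving -156 kJ/mol.
Thus E(LS) − E(HS) = 32 kJ/mol.

32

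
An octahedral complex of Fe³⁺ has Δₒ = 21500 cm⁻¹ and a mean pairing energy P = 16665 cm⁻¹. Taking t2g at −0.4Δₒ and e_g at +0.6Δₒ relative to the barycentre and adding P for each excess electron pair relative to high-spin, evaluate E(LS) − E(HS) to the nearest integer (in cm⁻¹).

Fe³⁺: group 8, so d-count = 8 − 3 = 5.
High-spin d⁵ fills as t2g^3 e_g^2 with CFSE 3(−0.4) + 2(+0.6) = 0.0Δₒ = 0 cm⁻¹.
For low-spin the configuration is t2g^5 e_g^0: orbital energy -2.0 × 21500 = -43000 cm⁻¹, and 2 additional pairs relative to high-spin add 33330 cm⁻¹, giving -9670 cm⁻¹.
The difference is -9670 − (0) = -9670 cm⁻¹, so low-spin lies lower.

-9670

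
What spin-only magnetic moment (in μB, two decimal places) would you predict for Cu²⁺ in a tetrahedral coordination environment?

1.73 μB

Cu sits in group 11; removing 2 electrons leaves Cu²⁺ with 11 − 2 = 9 d electrons.
Tetrahedral splitting is small, so the complex is high-spin.
Configuration: e⁴ t₂⁵ → 1 unpaired electron.
μ(spin-only) = √[1(1+2)] = √3 ≈ 1.73 μB.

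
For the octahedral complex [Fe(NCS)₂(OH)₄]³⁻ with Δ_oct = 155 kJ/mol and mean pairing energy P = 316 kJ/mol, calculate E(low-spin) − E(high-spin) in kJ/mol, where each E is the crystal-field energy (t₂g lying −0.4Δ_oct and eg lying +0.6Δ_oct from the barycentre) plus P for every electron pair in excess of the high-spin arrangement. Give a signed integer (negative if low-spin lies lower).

322

Ligand charges: 2×(-1) from NCS⁻ and 4×(-1) from OH⁻ sum to -6; with overall charge -3, Fe is +3.
Fe³⁺: group 8, so d-count = 8 − 3 = 5.
High-spin d⁵ fills as t₂g³ eg² with CFSE 3(−0.4) + 2(+0.6) = 0.0Δ_oct = 0 kJ/mol.
Low-spin t₂g⁵ eg⁰ gives -2.0Δ_oct = -310 kJ/mol, but forming 2 extra pairs costs 2P = 632 kJ/mol, so E(LS) = -310 + 632 = 322 kJ/mol.
E(LS) − E(HS) = 322 − (0) = 322 kJ/mol.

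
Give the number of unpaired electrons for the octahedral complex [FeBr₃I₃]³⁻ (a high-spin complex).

5

Ligand charges: 3×(-1) from Br⁻ and 3×(-1) from I⁻ sum to -6; with overall charge -3, Fe is +3.
Group 8 minus oxidation state +3 gives a d⁵ configuration for Fe³⁺.
Configuration: t₂g³ eg², giving 5 unpaired electrons.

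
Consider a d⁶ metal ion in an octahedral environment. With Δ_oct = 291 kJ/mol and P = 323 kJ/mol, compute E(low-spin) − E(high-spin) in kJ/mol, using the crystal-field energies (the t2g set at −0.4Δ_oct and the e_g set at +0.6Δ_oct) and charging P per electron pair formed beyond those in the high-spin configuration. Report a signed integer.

64

High-spin: t2g^4 e_g^2, CFSE = -0.4Δ_oct = -116 kJ/mol.
For low-spin the configuration is t2g^6 e_g^0: orbital energy -2.4 × 291 = -698 kJ/mol, and 2 additional pairs relative to high-spin add 646 kJ/mol, giving -52 kJ/mol.
The difference is -52 − (-116) = 64 kJ/mol, so high-spin lies lower.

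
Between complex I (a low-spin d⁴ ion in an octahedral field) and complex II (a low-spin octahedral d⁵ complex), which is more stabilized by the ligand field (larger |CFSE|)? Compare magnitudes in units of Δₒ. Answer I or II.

I: t₂g⁴ eg⁰, CFSE = -1.6Δₒ.
II: t₂g⁵ eg⁰, CFSE = -2.0Δₒ.
So II has the larger |CFSE|.

II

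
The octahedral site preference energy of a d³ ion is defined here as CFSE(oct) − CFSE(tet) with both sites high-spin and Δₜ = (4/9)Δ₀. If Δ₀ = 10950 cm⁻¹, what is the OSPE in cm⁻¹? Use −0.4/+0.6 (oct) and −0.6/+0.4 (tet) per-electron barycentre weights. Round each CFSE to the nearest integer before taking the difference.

-9247

Octahedral high-spin t₂g³ eg⁰: CFSE = -1.2 × 10950 = -13140 cm⁻¹.
In a tetrahedral site the filling is e² t₂¹: CFSE(tet) = -0.8Δₜ = -0.8 × (4/9)(10950) = -3893 cm⁻¹.
Subtracting, OSPE = -13140 − (-3893) = -9247 cm⁻¹.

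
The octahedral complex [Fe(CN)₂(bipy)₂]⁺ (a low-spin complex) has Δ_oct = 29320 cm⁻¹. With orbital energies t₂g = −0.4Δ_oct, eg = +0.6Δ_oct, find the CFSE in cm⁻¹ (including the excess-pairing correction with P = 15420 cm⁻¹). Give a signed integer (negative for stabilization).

Ligand charges: 2×(-1) from CN⁻ and 2×(+0) from bipy sum to -2; with overall charge +1, Fe is +3.
Fe sits in group 8; removing 3 electrons leaves Fe³⁺ with 8 − 3 = 5 d electrons.
Electron filling gives t₂g⁵ eg⁰.
Orbital CFSE = 5(-0.4) + 0(0.6) = -2.0Δ_oct = -2.0 × 29320 = -58640 cm⁻¹.
High-spin d⁵ would be t₂g³ eg² with 0 pairs; low-spin has 2, so 2 excess pairs cost +2P = +30840 cm⁻¹.
Combining: -58640 + 30840 = -27800 cm⁻¹.

-27800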